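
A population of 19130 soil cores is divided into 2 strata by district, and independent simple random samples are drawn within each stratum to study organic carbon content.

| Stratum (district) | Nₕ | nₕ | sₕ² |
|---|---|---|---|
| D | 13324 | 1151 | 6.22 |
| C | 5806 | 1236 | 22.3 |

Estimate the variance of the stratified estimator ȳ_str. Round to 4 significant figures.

Var(ȳ_str) = Σₕ Wₕ²(1 − fₕ)sₕ²/nₕ with Wₕ = Nₕ/N, N = 19130.
D: Wₕ = 0.69649765; term = 0.69649765²·(1 − 0.08638547)·6.22/1151 = 0.0023950653.
C: Wₕ = 0.30350235; term = 0.30350235²·(1 − 0.21288322)·22.3/1236 = 0.0013081263.
Sum = 0.0037031916.

0.003703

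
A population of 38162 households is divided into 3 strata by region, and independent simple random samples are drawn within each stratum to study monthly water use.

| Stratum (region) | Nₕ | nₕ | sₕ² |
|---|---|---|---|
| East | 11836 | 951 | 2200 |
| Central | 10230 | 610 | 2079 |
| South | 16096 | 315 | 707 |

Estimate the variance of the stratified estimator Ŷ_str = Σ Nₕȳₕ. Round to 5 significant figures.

Var(Ŷ_str) = Σₕ Nₕ²(1 − fₕ)sₕ²/nₕ.
East: 11836²·(1 − 951/11836)·2200/951 = 2.9804069 × 10^8.
Central: 10230²·(1 − 610/10230)·2079/610 = 3.354095 × 10^8.
South: 16096²·(1 − 315/16096)·707/315 = 5.7011352 × 10^8.
Sum = 1.2035637 × 10^9.

1.2036 × 10^9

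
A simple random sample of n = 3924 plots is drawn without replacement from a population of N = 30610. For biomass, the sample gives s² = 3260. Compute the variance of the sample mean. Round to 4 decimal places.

Under SRS without replacement, Var(ȳ) = (1 − f)·s²/n with f = n/N = 3924/30610 = 0.12819340.
Var(ȳ) = (1 − 0.12819340)·3260/3924 = 0.87180660·0.83078491 = 0.72428377.

0.7243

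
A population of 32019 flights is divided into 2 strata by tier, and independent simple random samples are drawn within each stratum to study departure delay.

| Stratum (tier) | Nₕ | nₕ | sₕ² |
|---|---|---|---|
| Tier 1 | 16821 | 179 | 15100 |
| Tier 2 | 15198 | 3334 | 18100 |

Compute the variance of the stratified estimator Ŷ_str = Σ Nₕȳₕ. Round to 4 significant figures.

Var(Ŷ_str) = Σₕ Nₕ²(1 − fₕ)sₕ²/nₕ.
Tier 1: 16821²·(1 − 179/16821)·15100/179 = 2.3614635 × 10^10.
Tier 2: 15198²·(1 − 3334/15198)·18100/3334 = 9.7888248 × 10^8.
Sum = 2.4593517 × 10^10.

2.459 × 10^10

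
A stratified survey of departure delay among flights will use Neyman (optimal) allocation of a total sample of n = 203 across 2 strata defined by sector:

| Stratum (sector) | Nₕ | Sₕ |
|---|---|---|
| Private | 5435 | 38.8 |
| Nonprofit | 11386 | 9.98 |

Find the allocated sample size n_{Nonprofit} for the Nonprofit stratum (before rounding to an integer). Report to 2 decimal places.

71.08

Neyman allocation: nₕ = n·NₕSₕ / Σⱼ NⱼSⱼ.
Σ NⱼSⱼ = 5435·38.8 + 11386·9.98 = 324510.28.
n_{Nonprofit} = 203·11386·9.98 / 324510.28 = 71.08.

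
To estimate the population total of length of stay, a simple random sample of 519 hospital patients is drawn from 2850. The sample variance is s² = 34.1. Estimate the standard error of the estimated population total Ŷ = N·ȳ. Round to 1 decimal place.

660.7

Var(Ŷ) = N²·Var(ȳ) = N²·(1 − n/N)·s²/n.
f = 519/2850 = 0.18210526; Var(ȳ) = 0.81789474·34.1/519 = 0.053738363.
Var(Ŷ) = 2850² · 0.053738363 = 436489.85.
SE(Ŷ) = √(436489.85) = 660.7.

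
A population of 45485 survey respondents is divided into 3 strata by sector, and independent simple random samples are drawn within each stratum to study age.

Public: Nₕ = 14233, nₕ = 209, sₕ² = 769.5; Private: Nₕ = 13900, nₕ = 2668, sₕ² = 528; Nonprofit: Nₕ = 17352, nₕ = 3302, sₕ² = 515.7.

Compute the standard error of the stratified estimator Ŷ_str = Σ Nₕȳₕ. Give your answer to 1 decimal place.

Var(Ŷ_str) = Σₕ Nₕ²(1 − fₕ)sₕ²/nₕ.
Public: 14233²·(1 − 209/14233)·769.5/209 = 7.3490413 × 10^8.
Private: 13900²·(1 − 2668/13900)·528/2668 = 3.0897262 × 10^7.
Nonprofit: 17352²·(1 − 3302/17352)·515.7/3302 = 3.8075527 × 10^7.
Sum = 8.0387692 × 10^8.
SE = √(8.0387692 × 10^8) = 28352.7.

28352.7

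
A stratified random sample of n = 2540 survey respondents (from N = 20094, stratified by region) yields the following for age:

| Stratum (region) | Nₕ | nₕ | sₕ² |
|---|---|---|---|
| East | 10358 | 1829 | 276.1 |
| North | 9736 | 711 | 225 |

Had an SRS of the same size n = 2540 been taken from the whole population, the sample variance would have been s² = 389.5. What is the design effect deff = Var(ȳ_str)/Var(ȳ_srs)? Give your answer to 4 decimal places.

0.7606

Var(ȳ_str) = Σ Wₕ²(1−fₕ)sₕ²/nₕ with Wₕ = Nₕ/20094:
  East: (10358/20094)²·(1−1829/10358)·276.1/1829 = 0.033028886
  North: (9736/20094)²·(1−711/9736)·225/711 = 0.068866482
  → Var(ȳ_str) = 0.10189537.
Var(ȳ_srs) = (1 − 2540/20094)·389.5/2540 = 0.13396256.
deff = 0.10189537 / 0.13396256 = 0.7606.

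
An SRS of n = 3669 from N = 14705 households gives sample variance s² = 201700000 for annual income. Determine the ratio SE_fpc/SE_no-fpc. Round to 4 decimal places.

0.8663

f = n/N = 3669/14705 = 0.24950697.
SE_no-fpc = √(s²/n) = 234.46558; SE_fpc = √((1−f)s²/n) = 203.11988.
Ratio = √(1−f) = 0.86631001.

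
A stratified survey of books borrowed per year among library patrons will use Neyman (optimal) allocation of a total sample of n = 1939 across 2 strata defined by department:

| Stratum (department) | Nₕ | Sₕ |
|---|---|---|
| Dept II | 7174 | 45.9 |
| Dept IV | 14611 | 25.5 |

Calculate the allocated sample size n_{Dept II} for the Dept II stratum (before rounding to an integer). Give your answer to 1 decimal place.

909.7

Neyman allocation: nₕ = n·NₕSₕ / Σⱼ NⱼSⱼ.
Σ NⱼSⱼ = 7174·45.9 + 14611·25.5 = 701867.1.
n_{Dept II} = 1939·7174·45.9 / 701867.1 = 909.7.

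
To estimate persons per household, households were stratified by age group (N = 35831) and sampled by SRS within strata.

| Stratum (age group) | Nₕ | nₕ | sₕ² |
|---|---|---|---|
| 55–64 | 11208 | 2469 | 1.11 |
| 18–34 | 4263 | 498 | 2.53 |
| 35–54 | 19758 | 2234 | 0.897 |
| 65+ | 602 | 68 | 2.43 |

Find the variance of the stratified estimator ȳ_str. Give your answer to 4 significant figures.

2.150 × 10^-4

Var(ȳ_str) = Σₕ Wₕ²(1 − fₕ)sₕ²/nₕ with Wₕ = Nₕ/N, N = 35831.
55–64: Wₕ = 0.31280176; term = 0.31280176²·(1 − 0.22028908)·1.11/2469 = 3.4298402 × 10^-5.
18–34: Wₕ = 0.11897519; term = 0.11897519²·(1 − 0.11681914)·2.53/498 = 6.3511685 × 10^-5.
35–54: Wₕ = 0.55142195; term = 0.55142195²·(1 − 0.11306812)·0.897/2234 = 1.0828484 × 10^-4.
65+: Wₕ = 0.01680109; term = 0.01680109²·(1 − 0.11295681)·2.43/68 = 8.9478203 × 10^-6.
Sum = 2.1504275 × 10^-4.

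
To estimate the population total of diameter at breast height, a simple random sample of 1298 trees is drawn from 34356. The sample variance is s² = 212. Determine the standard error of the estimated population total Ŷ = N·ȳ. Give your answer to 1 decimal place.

13619.8

Var(Ŷ) = N²·Var(ȳ) = N²·(1 − n/N)·s²/n.
f = 1298/34356 = 0.03778088; Var(ȳ) = 0.96221912·212/1298 = 0.15715751.
Var(Ŷ) = 34356² · 0.15715751 = 1.8549847 × 10^8.
SE(Ŷ) = √(1.8549847 × 10^8) = 13619.8.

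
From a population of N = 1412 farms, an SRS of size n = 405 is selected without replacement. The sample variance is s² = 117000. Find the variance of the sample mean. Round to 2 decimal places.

Under SRS without replacement, Var(ȳ) = (1 − f)·s²/n with f = n/N = 405/1412 = 0.28682720.
Var(ȳ) = (1 − 0.28682720)·117000/405 = 0.71317280·288.88889 = 206.0277.

206.03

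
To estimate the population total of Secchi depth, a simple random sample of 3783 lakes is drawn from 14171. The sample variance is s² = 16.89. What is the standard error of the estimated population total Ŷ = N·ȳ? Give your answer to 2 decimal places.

810.71

Var(Ŷ) = N²·Var(ȳ) = N²·(1 − n/N)·s²/n.
f = 3783/14171 = 0.26695364; Var(ȳ) = 0.73304636·16.89/3783 = 0.0032728398.
Var(Ŷ) = 14171² · 0.0032728398 = 657242.66.
SE(Ŷ) = √(657242.66) = 810.71.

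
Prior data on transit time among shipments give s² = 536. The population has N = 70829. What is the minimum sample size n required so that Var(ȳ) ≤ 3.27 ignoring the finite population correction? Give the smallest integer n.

164

Without fpc, n₀ = s²/D = 536/3.27 = 163.9144.
Rounding up, n = 164.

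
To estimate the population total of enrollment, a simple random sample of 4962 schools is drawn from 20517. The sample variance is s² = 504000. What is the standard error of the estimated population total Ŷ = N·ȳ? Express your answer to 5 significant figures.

180040

Var(Ŷ) = N²·Var(ȳ) = N²·(1 − n/N)·s²/n.
f = 4962/20517 = 0.24184822; Var(ȳ) = 0.75815178·504000/4962 = 77.006952.
Var(Ŷ) = 20517² · 77.006952 = 3.2415868 × 10^10.
SE(Ŷ) = √(3.2415868 × 10^10) = 180040.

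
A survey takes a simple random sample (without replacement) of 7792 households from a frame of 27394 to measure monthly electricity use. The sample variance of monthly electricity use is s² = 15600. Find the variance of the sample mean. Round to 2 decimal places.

Under SRS without replacement, Var(ȳ) = (1 − f)·s²/n with f = n/N = 7792/27394 = 0.28444185.
Var(ȳ) = (1 − 0.28444185)·15600/7792 = 0.71555815·2.0020534 = 1.4325856.

1.43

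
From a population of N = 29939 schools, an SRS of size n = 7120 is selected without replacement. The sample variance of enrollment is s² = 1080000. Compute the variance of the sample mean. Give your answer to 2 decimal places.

Under SRS without replacement, Var(ȳ) = (1 − f)·s²/n with f = n/N = 7120/29939 = 0.23781689.
Var(ȳ) = (1 − 0.23781689)·1080000/7120 = 0.76218311·151.68539 = 115.61204.

115.61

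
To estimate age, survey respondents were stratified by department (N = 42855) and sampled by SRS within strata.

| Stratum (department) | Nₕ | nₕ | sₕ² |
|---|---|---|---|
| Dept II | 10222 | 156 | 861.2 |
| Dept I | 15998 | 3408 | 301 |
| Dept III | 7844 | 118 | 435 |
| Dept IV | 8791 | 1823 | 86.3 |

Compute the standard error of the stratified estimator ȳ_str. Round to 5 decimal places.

Var(ȳ_str) = Σₕ Wₕ²(1 − fₕ)sₕ²/nₕ with Wₕ = Nₕ/N, N = 42855.
Dept II: Wₕ = 0.23852526; term = 0.23852526²·(1 − 0.01526120)·861.2/156 = 0.30929238.
Dept I: Wₕ = 0.37330533; term = 0.37330533²·(1 − 0.21302663)·301/3408 = 0.0096862424.
Dept III: Wₕ = 0.18303582; term = 0.18303582²·(1 − 0.01504335)·435/118 = 0.12164564.
Dept IV: Wₕ = 0.20513359; term = 0.20513359²·(1 − 0.20737118)·86.3/1823 = 0.001578947.
Sum = 0.44220321.
SE = √(0.44220321) = 0.66498.

0.66498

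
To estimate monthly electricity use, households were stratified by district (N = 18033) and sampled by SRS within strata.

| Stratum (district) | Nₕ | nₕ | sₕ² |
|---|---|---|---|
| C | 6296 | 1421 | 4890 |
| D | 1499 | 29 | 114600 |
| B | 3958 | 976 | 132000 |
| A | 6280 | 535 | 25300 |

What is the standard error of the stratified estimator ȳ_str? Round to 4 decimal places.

Var(ȳ_str) = Σₕ Wₕ²(1 − fₕ)sₕ²/nₕ with Wₕ = Nₕ/N, N = 18033.
C: Wₕ = 0.34913769; term = 0.34913769²·(1 − 0.22569886)·4890/1421 = 0.3248016.
D: Wₕ = 0.08312538; term = 0.08312538²·(1 − 0.01934623)·114600/29 = 26.777475.
B: Wₕ = 0.21948650; term = 0.21948650²·(1 − 0.24658919)·132000/976 = 4.9087575.
A: Wₕ = 0.34825043; term = 0.34825043²·(1 − 0.08519108)·25300/535 = 5.2466301.
Sum = 37.257664.
SE = √(37.257664) = 6.1039.

6.1039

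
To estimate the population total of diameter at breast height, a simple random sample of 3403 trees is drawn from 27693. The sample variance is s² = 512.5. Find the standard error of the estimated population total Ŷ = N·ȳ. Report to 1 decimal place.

Var(Ŷ) = N²·Var(ȳ) = N²·(1 − n/N)·s²/n.
f = 3403/27693 = 0.12288304; Var(ȳ) = 0.87711696·512.5/3403 = 0.13209593.
Var(Ŷ) = 27693² · 0.13209593 = 1.0130467 × 10^8.
SE(Ŷ) = √(1.0130467 × 10^8) = 10065.0.

10065.0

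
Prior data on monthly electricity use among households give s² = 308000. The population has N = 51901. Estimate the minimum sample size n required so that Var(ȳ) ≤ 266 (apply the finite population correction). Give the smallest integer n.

1133

Without fpc, n₀ = s²/D = 308000/266 = 1157.8947.
With fpc, (1 − n/N)·s²/n ≤ D requires n ≥ n₀/(1 + n₀/N) = 1157.8947/(1 + 1157.8947/51901) = 1132.6262.
Rounding up, n = 1133.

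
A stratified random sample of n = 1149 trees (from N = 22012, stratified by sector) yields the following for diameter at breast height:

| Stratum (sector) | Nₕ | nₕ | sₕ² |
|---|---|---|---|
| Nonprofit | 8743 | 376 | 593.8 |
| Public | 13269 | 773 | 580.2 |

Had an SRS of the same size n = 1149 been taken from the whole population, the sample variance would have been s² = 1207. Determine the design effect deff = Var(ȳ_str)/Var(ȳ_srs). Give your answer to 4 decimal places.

Var(ȳ_str) = Σ Wₕ²(1−fₕ)sₕ²/nₕ with Wₕ = Nₕ/22012:
  Nonprofit: (8743/22012)²·(1−376/8743)·593.8/376 = 0.23843148
  Public: (13269/22012)²·(1−773/13269)·580.2/773 = 0.25685524
  → Var(ȳ_str) = 0.49528672.
Var(ȳ_srs) = (1 − 1149/22012)·1207/1149 = 0.99564495.
deff = 0.49528672 / 0.99564495 = 0.4975.

0.4975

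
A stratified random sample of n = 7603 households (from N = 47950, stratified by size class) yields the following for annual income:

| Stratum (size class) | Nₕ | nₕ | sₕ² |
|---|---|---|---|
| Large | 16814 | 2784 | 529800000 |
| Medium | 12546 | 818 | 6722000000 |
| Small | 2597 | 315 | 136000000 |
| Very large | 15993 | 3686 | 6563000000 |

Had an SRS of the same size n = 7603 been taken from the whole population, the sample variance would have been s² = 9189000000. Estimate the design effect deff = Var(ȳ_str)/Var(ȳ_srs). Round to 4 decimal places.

Var(ȳ_str) = Σ Wₕ²(1−fₕ)sₕ²/nₕ with Wₕ = Nₕ/47950:
  Large: (16814/47950)²·(1−2784/16814)·529800000/2784 = 19525.143
  Medium: (12546/47950)²·(1−818/12546)·6722000000/818 = 525892.8
  Small: (2597/47950)²·(1−315/2597)·136000000/315 = 1112.8554
  Very large: (15993/47950)²·(1−3686/15993)·6563000000/3686 = 152423.52
  → Var(ȳ_str) = 698954.32.
Var(ȳ_srs) = (1 − 7603/47950)·9189000000/7603 = 1.0169647 × 10^6.
deff = 698954.32 / (1.0169647 × 10^6) = 0.6873.

0.6873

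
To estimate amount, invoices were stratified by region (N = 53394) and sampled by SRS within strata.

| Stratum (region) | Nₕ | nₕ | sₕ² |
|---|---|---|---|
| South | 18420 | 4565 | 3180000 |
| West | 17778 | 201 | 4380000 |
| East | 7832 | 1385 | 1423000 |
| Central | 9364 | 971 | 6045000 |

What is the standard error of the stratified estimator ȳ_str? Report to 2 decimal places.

51.39

Var(ȳ_str) = Σₕ Wₕ²(1 − fₕ)sₕ²/nₕ with Wₕ = Nₕ/N, N = 53394.
South: Wₕ = 0.34498258; term = 0.34498258²·(1 − 0.24782845)·3180000/4565 = 62.358776.
West: Wₕ = 0.33295876; term = 0.33295876²·(1 − 0.01130611)·4380000/201 = 2388.4755.
East: Wₕ = 0.14668315; term = 0.14668315²·(1 − 0.17683861)·1423000/1385 = 18.197032.
Central: Wₕ = 0.17537551; term = 0.17537551²·(1 − 0.10369500)·6045000/971 = 171.62114.
Sum = 2640.6524.
SE = √(2640.6524) = 51.39.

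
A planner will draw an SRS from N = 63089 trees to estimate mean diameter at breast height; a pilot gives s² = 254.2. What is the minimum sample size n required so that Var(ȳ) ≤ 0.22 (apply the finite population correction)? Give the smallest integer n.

Without fpc, n₀ = s²/D = 254.2/0.22 = 1155.4545.
With fpc, (1 − n/N)·s²/n ≤ D requires n ≥ n₀/(1 + n₀/N) = 1155.4545/(1 + 1155.4545/63089) = 1134.6733.
Rounding up, n = 1135.

1135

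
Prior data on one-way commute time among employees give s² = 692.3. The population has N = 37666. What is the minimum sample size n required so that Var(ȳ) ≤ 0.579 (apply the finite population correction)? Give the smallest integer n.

Without fpc, n₀ = s²/D = 692.3/0.579 = 1195.6822.
With fpc, (1 − n/N)·s²/n ≤ D requires n ≥ n₀/(1 + n₀/N) = 1195.6822/(1 + 1195.6822/37666) = 1158.8939.
Rounding up, n = 1159.

1159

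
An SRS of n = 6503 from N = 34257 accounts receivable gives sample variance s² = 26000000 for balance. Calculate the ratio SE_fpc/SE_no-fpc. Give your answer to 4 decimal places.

0.9001

f = n/N = 6503/34257 = 0.18982982.
SE_no-fpc = √(s²/n) = 63.230963; SE_fpc = √((1−f)s²/n) = 56.913845.
Ratio = √(1−f) = 0.90009454.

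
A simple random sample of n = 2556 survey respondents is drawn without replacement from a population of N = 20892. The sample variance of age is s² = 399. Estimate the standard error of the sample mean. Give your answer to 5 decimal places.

Under SRS without replacement, Var(ȳ) = (1 − f)·s²/n with f = n/N = 2556/20892 = 0.12234348.
Var(ȳ) = (1 − 0.12234348)·399/2556 = 0.87765652·0.15610329 = 0.13700507.
SE(ȳ) = √(0.13700507) = 0.37014.

0.37014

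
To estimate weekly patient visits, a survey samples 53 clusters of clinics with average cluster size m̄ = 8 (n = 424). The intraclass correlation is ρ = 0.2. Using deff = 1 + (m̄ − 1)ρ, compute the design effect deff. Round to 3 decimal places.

deff = 1 + (8 − 1)·0.2 = 1 + 1.4 = 2.4.

2.400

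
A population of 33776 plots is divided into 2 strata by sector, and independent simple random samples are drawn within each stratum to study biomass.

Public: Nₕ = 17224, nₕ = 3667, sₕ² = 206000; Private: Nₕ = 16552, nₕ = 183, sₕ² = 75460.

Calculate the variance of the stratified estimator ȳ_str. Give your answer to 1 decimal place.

109.4

Var(ȳ_str) = Σₕ Wₕ²(1 − fₕ)sₕ²/nₕ with Wₕ = Nₕ/N, N = 33776.
Public: Wₕ = 0.50994789; term = 0.50994789²·(1 − 0.21290060)·206000/3667 = 11.498402.
Private: Wₕ = 0.49005211; term = 0.49005211²·(1 − 0.01105607)·75460/183 = 97.931387.
Sum = 109.42979.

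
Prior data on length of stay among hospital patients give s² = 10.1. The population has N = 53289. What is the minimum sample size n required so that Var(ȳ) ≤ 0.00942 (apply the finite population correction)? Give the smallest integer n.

Without fpc, n₀ = s²/D = 10.1/0.00942 = 1072.1868.
With fpc, (1 − n/N)·s²/n ≤ D requires n ≥ n₀/(1 + n₀/N) = 1072.1868/(1 + 1072.1868/53289) = 1051.0396.
Rounding up, n = 1052.

1052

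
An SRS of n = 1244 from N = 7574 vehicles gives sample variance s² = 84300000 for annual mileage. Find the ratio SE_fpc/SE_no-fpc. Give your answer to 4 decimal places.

0.9142

f = n/N = 1244/7574 = 0.16424611.
SE_no-fpc = √(s²/n) = 260.31764; SE_fpc = √((1−f)s²/n) = 237.98128.
Ratio = √(1−f) = 0.91419576.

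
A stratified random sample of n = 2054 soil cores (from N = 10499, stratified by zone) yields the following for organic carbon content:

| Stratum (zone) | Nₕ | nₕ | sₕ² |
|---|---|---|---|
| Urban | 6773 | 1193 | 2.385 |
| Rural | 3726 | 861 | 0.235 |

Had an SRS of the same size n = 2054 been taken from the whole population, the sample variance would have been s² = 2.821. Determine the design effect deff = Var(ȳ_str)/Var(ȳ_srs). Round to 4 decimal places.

Var(ȳ_str) = Σ Wₕ²(1−fₕ)sₕ²/nₕ with Wₕ = Nₕ/10499:
  Urban: (6773/10499)²·(1−1193/6773)·2.385/1193 = 6.8543668 × 10^-4
  Rural: (3726/10499)²·(1−861/3726)·0.235/861 = 2.6432383 × 10^-5
  → Var(ȳ_str) = 7.1186906 × 10^-4.
Var(ȳ_srs) = (1 − 2054/10499)·2.821/2054 = 0.0011047255.
deff = (7.1186906 × 10^-4) / 0.0011047255 = 0.6444.

0.6444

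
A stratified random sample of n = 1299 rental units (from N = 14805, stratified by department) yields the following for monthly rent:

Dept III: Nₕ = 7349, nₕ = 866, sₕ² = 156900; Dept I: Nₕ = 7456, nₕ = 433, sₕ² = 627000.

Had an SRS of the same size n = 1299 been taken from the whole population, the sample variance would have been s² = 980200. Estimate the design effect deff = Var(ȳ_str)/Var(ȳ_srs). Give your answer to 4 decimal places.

Var(ȳ_str) = Σ Wₕ²(1−fₕ)sₕ²/nₕ with Wₕ = Nₕ/14805:
  Dept III: (7349/14805)²·(1−866/7349)·156900/866 = 39.381522
  Dept I: (7456/14805)²·(1−433/7456)·627000/433 = 345.93252
  → Var(ȳ_str) = 385.31404.
Var(ȳ_srs) = (1 − 1299/14805)·980200/1299 = 688.37308.
deff = 385.31404 / 688.37308 = 0.5597.

0.5597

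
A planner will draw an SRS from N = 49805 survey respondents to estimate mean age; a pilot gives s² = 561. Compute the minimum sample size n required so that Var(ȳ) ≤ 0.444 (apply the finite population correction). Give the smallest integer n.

1233

Without fpc, n₀ = s²/D = 561/0.444 = 1263.5135.
With fpc, (1 − n/N)·s²/n ≤ D requires n ≥ n₀/(1 + n₀/N) = 1263.5135/(1 + 1263.5135/49805) = 1232.2522.
Rounding up, n = 1233.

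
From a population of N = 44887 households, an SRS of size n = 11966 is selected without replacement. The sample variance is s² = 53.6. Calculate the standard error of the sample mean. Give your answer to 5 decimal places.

0.05732

Under SRS without replacement, Var(ȳ) = (1 − f)·s²/n with f = n/N = 11966/44887 = 0.26658052.
Var(ȳ) = (1 − 0.26658052)·53.6/11966 = 0.73341948·0.0044793582 = 0.0032852485.
SE(ȳ) = √(0.0032852485) = 0.05732.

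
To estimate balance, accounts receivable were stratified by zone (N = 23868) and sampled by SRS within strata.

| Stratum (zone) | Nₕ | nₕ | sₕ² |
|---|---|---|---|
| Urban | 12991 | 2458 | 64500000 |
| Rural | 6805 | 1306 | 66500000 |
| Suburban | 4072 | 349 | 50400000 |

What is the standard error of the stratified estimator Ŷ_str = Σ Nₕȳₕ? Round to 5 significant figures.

Var(Ŷ_str) = Σₕ Nₕ²(1 − fₕ)sₕ²/nₕ.
Urban: 12991²·(1 − 2458/12991)·64500000/2458 = 3.5906453 × 10^12.
Rural: 6805²·(1 − 1306/6805)·66500000/1306 = 1.9054182 × 10^12.
Suburban: 4072²·(1 − 349/4072)·50400000/349 = 2.1893032 × 10^12.
Sum = 7.6853667 × 10^12.
SE = √(7.6853667 × 10^12) = 2.7722 × 10^6.

2.7722 × 10^6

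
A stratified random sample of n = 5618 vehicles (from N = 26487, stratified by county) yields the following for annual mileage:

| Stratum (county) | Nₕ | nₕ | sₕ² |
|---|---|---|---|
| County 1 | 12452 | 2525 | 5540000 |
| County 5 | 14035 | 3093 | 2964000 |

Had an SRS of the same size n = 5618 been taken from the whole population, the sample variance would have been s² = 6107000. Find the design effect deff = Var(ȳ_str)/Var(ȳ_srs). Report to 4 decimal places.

0.6963

Var(ȳ_str) = Σ Wₕ²(1−fₕ)sₕ²/nₕ with Wₕ = Nₕ/26487:
  County 1: (12452/26487)²·(1−2525/12452)·5540000/2525 = 386.58053
  County 5: (14035/26487)²·(1−3093/14035)·2964000/3093 = 209.76927
  → Var(ȳ_str) = 596.3498.
Var(ȳ_srs) = (1 − 5618/26487)·6107000/5618 = 856.47571.
deff = 596.3498 / 856.47571 = 0.6963.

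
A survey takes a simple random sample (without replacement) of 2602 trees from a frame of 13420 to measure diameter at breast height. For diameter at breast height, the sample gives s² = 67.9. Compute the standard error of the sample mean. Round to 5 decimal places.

0.14504

Under SRS without replacement, Var(ȳ) = (1 − f)·s²/n with f = n/N = 2602/13420 = 0.19388972.
Var(ȳ) = (1 − 0.19388972)·67.9/2602 = 0.80611028·0.026095311 = 0.021035699.
SE(ȳ) = √(0.021035699) = 0.14504.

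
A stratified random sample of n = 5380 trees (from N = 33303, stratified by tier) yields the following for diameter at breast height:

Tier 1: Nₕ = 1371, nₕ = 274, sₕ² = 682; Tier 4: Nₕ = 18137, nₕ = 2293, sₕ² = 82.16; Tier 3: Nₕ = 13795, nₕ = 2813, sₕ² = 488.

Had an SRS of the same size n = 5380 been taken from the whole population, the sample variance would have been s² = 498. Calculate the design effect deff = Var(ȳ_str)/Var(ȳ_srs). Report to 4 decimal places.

Var(ȳ_str) = Σ Wₕ²(1−fₕ)sₕ²/nₕ with Wₕ = Nₕ/33303:
  Tier 1: (1371/33303)²·(1−274/1371)·682/274 = 0.0033752907
  Tier 4: (18137/33303)²·(1−2293/18137)·82.16/2293 = 0.0092836754
  Tier 3: (13795/33303)²·(1−2813/13795)·488/2813 = 0.023696626
  → Var(ȳ_str) = 0.036355592.
Var(ȳ_srs) = (1 − 5380/33303)·498/5380 = 0.077611448.
deff = 0.036355592 / 0.077611448 = 0.4684.

0.4684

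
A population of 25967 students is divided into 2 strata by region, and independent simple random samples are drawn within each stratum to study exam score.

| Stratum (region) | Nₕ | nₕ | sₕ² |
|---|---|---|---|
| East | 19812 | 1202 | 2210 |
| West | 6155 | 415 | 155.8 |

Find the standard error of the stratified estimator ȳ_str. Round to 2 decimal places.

Var(ȳ_str) = Σₕ Wₕ²(1 − fₕ)sₕ²/nₕ with Wₕ = Nₕ/N, N = 25967.
East: Wₕ = 0.76296838; term = 0.76296838²·(1 − 0.06067030)·2210/1202 = 1.0053538.
West: Wₕ = 0.23703162; term = 0.23703162²·(1 − 0.06742486)·155.8/415 = 0.019670516.
Sum = 1.0250243.
SE = √(1.0250243) = 1.01.

1.01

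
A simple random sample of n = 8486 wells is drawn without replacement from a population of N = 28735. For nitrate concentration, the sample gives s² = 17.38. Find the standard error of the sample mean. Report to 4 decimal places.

0.0380

Under SRS without replacement, Var(ȳ) = (1 − f)·s²/n with f = n/N = 8486/28735 = 0.29531930.
Var(ȳ) = (1 − 0.29531930)·17.38/8486 = 0.70468070·0.0020480792 = 0.0014432419.
SE(ȳ) = √(0.0014432419) = 0.0380.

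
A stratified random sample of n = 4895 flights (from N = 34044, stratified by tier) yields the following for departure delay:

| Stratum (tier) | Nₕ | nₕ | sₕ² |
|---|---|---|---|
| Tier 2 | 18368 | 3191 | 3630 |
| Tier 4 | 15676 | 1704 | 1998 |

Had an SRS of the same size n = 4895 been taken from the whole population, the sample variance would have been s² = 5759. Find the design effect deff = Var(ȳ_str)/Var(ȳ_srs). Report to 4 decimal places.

0.4916

Var(ȳ_str) = Σ Wₕ²(1−fₕ)sₕ²/nₕ with Wₕ = Nₕ/34044:
  Tier 2: (18368/34044)²·(1−3191/18368)·3630/3191 = 0.27361913
  Tier 4: (15676/34044)²·(1−1704/15676)·1998/1704 = 0.22158408
  → Var(ȳ_str) = 0.49520321.
Var(ȳ_srs) = (1 − 4895/34044)·5759/4895 = 1.0073432.
deff = 0.49520321 / 1.0073432 = 0.4916.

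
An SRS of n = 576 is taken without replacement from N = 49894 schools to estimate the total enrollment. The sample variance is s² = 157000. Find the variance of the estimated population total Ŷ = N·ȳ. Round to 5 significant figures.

6.7070 × 10^11

Var(Ŷ) = N²·Var(ȳ) = N²·(1 − n/N)·s²/n.
f = 576/49894 = 0.01154447; Var(ȳ) = 0.98845553·157000/576 = 269.42277.
Var(Ŷ) = 49894² · 269.42277 = 6.7070407 × 10^11.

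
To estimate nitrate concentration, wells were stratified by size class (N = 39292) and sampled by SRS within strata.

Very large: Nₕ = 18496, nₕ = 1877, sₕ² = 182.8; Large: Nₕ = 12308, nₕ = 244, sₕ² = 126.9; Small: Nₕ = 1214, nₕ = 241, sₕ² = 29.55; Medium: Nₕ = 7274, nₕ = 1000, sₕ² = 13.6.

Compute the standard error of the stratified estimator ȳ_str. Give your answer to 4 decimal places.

0.2644

Var(ȳ_str) = Σₕ Wₕ²(1 − fₕ)sₕ²/nₕ with Wₕ = Nₕ/N, N = 39292.
Very large: Wₕ = 0.47073196; term = 0.47073196²·(1 − 0.10148140)·182.8/1877 = 0.019390381.
Large: Wₕ = 0.31324443; term = 0.31324443²·(1 − 0.01982450)·126.9/244 = 0.050019845.
Small: Wₕ = 0.03089687; term = 0.03089687²·(1 − 0.19851730)·29.55/241 = 9.3813146 × 10^-5.
Medium: Wₕ = 0.18512674; term = 0.18512674²·(1 − 0.13747594)·13.6/1000 = 4.0202073 × 10^-4.
Sum = 0.06990606.
SE = √(0.06990606) = 0.2644.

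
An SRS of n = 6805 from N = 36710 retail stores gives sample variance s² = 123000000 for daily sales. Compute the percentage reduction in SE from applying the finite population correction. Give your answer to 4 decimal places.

f = n/N = 6805/36710 = 0.18537183.
SE_no-fpc = √(s²/n) = 134.44309; SE_fpc = √((1−f)s²/n) = 121.34397.
Ratio = √(1−f) = 0.90256754. Reduction = 100·(1 − 0.90256754) = 9.7432%.

9.7432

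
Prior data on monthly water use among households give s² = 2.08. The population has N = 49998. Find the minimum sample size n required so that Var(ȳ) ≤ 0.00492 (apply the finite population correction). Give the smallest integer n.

420

Without fpc, n₀ = s²/D = 2.08/0.00492 = 422.7642.
With fpc, (1 − n/N)·s²/n ≤ D requires n ≥ n₀/(1 + n₀/N) = 422.7642/(1 + 422.7642/49998) = 419.2194.
Rounding up, n = 420.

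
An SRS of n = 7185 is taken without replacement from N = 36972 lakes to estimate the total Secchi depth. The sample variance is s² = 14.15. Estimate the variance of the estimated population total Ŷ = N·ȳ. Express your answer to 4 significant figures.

Var(Ŷ) = N²·Var(ȳ) = N²·(1 − n/N)·s²/n.
f = 7185/36972 = 0.19433625; Var(ȳ) = 0.80566375·14.15/7185 = 0.0015866586.
Var(Ŷ) = 36972² · 0.0015866586 = 2.1688493 × 10^6.

2.169 × 10^6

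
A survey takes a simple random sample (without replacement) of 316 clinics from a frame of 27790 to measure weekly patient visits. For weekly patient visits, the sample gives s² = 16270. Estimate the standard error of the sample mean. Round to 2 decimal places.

7.13

Under SRS without replacement, Var(ȳ) = (1 − f)·s²/n with f = n/N = 316/27790 = 0.01137100.
Var(ȳ) = (1 − 0.01137100)·16270/316 = 0.98862900·51.487342 = 50.901879.
SE(ȳ) = √(50.901879) = 7.13.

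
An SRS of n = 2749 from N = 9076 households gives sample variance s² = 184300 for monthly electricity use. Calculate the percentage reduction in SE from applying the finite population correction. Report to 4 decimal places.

f = n/N = 2749/9076 = 0.30288673.
SE_no-fpc = √(s²/n) = 8.1879522; SE_fpc = √((1−f)s²/n) = 6.8363922.
Ratio = √(1−f) = 0.83493309. Reduction = 100·(1 − 0.83493309) = 16.5067%.

16.5067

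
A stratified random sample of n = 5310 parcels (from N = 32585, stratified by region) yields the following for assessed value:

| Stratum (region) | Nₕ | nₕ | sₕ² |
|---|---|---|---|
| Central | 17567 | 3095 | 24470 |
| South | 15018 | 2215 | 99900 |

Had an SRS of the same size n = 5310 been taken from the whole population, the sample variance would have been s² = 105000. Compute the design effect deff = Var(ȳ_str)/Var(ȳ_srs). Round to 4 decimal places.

Var(ȳ_str) = Σ Wₕ²(1−fₕ)sₕ²/nₕ with Wₕ = Nₕ/32585:
  Central: (17567/32585)²·(1−3095/17567)·24470/3095 = 1.8930584
  South: (15018/32585)²·(1−2215/15018)·99900/2215 = 8.1673309
  → Var(ȳ_str) = 10.060389.
Var(ȳ_srs) = (1 − 5310/32585)·105000/5310 = 16.55167.
deff = 10.060389 / 16.55167 = 0.6078.

0.6078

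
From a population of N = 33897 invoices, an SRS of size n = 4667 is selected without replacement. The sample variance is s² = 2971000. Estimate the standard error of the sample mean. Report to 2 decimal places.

23.43

Under SRS without replacement, Var(ȳ) = (1 − f)·s²/n with f = n/N = 4667/33897 = 0.13768180.
Var(ȳ) = (1 − 0.13768180)·2971000/4667 = 0.86231820·636.59739 = 548.94951.
SE(ȳ) = √(548.94951) = 23.43.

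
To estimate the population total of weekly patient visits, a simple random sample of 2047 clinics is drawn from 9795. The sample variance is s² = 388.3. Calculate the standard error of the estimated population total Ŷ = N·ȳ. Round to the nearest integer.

Var(Ŷ) = N²·Var(ȳ) = N²·(1 − n/N)·s²/n.
f = 2047/9795 = 0.20898418; Var(ȳ) = 0.79101582·388.3/2047 = 0.15004956.
Var(Ŷ) = 9795² · 0.15004956 = 1.4396059 × 10^7.
SE(Ŷ) = √(1.4396059 × 10^7) = 3794.

3794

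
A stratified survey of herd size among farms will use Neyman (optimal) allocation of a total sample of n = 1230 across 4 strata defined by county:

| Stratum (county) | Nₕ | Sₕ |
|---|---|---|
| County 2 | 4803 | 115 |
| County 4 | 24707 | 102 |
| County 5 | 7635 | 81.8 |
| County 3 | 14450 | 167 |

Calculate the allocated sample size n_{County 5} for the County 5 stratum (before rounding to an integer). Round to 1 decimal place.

Neyman allocation: nₕ = n·NₕSₕ / Σⱼ NⱼSⱼ.
Σ NⱼSⱼ = 4803·115 + 24707·102 + 7635·81.8 + 14450·167 = 6.110152 × 10^6.
n_{County 5} = 1230·7635·81.8 / (6.110152 × 10^6) = 125.7.

125.7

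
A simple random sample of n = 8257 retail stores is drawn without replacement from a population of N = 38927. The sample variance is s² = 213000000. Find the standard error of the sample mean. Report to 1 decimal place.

142.6

Under SRS without replacement, Var(ȳ) = (1 − f)·s²/n with f = n/N = 8257/38927 = 0.21211498.
Var(ȳ) = (1 − 0.21211498)·213000000/8257 = 0.78788502·25796.294 = 20324.514.
SE(ȳ) = √(20324.514) = 142.6.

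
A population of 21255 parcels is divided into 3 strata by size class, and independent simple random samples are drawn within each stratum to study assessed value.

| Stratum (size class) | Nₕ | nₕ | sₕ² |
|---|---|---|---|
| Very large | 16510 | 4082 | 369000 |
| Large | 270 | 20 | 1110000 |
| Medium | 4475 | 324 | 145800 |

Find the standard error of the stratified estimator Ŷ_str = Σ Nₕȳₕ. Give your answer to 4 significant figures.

175100

Var(Ŷ_str) = Σₕ Nₕ²(1 − fₕ)sₕ²/nₕ.
Very large: 16510²·(1 − 4082/16510)·369000/4082 = 1.8548196 × 10^10.
Large: 270²·(1 − 20/270)·1110000/20 = 3.74625 × 10^9.
Medium: 4475²·(1 − 324/4475)·145800/324 = 8.3590762 × 10^9.
Sum = 3.0653522 × 10^10.
SE = √(3.0653522 × 10^10) = 175100.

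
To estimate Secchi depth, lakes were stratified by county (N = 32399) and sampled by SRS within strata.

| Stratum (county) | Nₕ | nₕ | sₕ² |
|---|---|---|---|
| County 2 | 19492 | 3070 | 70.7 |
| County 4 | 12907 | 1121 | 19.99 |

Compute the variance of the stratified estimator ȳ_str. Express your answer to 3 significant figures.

Var(ȳ_str) = Σₕ Wₕ²(1 − fₕ)sₕ²/nₕ with Wₕ = Nₕ/N, N = 32399.
County 2: Wₕ = 0.60162351; term = 0.60162351²·(1 − 0.15750051)·70.7/3070 = 0.0070226379.
County 4: Wₕ = 0.39837649; term = 0.39837649²·(1 − 0.08685210)·19.99/1121 = 0.0025842571.
Sum = 0.009606895.

0.00961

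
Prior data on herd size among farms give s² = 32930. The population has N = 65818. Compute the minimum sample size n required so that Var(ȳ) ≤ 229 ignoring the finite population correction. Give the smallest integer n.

Without fpc, n₀ = s²/D = 32930/229 = 143.7991.
Rounding up, n = 144.

144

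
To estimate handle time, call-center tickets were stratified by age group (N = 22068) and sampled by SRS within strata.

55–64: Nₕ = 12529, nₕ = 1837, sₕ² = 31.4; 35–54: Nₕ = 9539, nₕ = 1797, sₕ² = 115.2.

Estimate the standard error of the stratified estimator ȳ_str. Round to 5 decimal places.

0.12010

Var(ȳ_str) = Σₕ Wₕ²(1 − fₕ)sₕ²/nₕ with Wₕ = Nₕ/N, N = 22068.
55–64: Wₕ = 0.56774515; term = 0.56774515²·(1 − 0.14661984)·31.4/1837 = 0.0047018622.
35–54: Wₕ = 0.43225485; term = 0.43225485²·(1 − 0.18838453)·115.2/1797 = 0.0097215266.
Sum = 0.014423389.
SE = √(0.014423389) = 0.12010.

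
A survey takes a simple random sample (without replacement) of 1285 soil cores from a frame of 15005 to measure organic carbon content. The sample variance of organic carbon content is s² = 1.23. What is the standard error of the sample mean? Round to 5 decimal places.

Under SRS without replacement, Var(ȳ) = (1 − f)·s²/n with f = n/N = 1285/15005 = 0.08563812.
Var(ȳ) = (1 − 0.08563812)·1.23/1285 = 0.91436188·9.5719844 × 10^-4 = 8.7522577 × 10^-4.
SE(ȳ) = √(8.7522577 × 10^-4) = 0.02958.

0.02958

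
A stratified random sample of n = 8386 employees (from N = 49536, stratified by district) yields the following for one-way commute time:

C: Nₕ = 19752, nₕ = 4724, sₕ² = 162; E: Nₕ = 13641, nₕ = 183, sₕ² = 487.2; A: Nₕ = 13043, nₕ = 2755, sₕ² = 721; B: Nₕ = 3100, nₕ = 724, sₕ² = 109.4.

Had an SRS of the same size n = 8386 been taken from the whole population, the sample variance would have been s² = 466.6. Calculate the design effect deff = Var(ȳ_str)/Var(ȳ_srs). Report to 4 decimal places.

4.7184

Var(ȳ_str) = Σ Wₕ²(1−fₕ)sₕ²/nₕ with Wₕ = Nₕ/49536:
  C: (19752/49536)²·(1−4724/19752)·162/4724 = 0.0041483512
  E: (13641/49536)²·(1−183/13641)·487.2/183 = 0.19917786
  A: (13043/49536)²·(1−2755/13043)·721/2755 = 0.014311338
  B: (3100/49536)²·(1−724/3100)·109.4/724 = 4.5357073 × 10^-4
  → Var(ȳ_str) = 0.21809112.
Var(ȳ_srs) = (1 − 8386/49536)·466.6/8386 = 0.046220941.
deff = 0.21809112 / 0.046220941 = 4.7184.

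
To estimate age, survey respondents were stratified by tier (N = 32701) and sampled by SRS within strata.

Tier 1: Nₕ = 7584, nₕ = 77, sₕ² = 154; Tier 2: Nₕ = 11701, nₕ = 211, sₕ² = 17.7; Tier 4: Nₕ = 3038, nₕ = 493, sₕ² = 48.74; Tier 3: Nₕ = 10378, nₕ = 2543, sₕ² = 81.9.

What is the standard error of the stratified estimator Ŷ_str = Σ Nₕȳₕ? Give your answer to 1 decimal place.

11337.0

Var(Ŷ_str) = Σₕ Nₕ²(1 − fₕ)sₕ²/nₕ.
Tier 1: 7584²·(1 − 77/7584)·154/77 = 1.1386618 × 10^8.
Tier 2: 11701²·(1 − 211/11701)·17.7/211 = 1.1278045 × 10^7.
Tier 4: 3038²·(1 − 493/3038)·48.74/493 = 764388.53.
Tier 3: 10378²·(1 − 2543/10378)·81.9/2543 = 2.6187269 × 10^6.
Sum = 1.2852734 × 10^8.
SE = √(1.2852734 × 10^8) = 11337.0.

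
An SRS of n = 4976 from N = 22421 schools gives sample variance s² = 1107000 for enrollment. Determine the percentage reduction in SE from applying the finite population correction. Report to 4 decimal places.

f = n/N = 4976/22421 = 0.22193479.
SE_no-fpc = √(s²/n) = 14.915356; SE_fpc = √((1−f)s²/n) = 13.156538.
Ratio = √(1−f) = 0.88208005. Reduction = 100·(1 − 0.88208005) = 11.7920%.

11.7920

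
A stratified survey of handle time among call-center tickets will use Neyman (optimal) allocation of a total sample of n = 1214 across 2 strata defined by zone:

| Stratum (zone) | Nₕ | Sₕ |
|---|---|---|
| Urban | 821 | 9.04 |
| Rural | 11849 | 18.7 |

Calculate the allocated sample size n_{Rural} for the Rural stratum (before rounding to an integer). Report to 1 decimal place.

1174.7

Neyman allocation: nₕ = n·NₕSₕ / Σⱼ NⱼSⱼ.
Σ NⱼSⱼ = 821·9.04 + 11849·18.7 = 228998.14.
n_{Rural} = 1214·11849·18.7 / 228998.14 = 1174.7.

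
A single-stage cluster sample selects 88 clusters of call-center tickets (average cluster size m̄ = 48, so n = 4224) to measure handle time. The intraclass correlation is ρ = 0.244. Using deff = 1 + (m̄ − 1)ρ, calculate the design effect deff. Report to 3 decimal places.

deff = 1 + (48 − 1)·0.244 = 1 + 11.468 = 12.468.

12.468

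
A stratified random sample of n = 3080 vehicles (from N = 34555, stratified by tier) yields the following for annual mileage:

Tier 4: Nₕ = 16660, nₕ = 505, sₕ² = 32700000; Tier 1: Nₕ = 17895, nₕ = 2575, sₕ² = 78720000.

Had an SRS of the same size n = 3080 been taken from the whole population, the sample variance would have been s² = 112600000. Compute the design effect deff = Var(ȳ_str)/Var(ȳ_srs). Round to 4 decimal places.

Var(ȳ_str) = Σ Wₕ²(1−fₕ)sₕ²/nₕ with Wₕ = Nₕ/34555:
  Tier 4: (16660/34555)²·(1−505/16660)·32700000/505 = 14595.418
  Tier 1: (17895/34555)²·(1−2575/17895)·78720000/2575 = 7019.0207
  → Var(ȳ_str) = 21614.439.
Var(ȳ_srs) = (1 − 3080/34555)·112600000/3080 = 33299.868.
deff = 21614.439 / 33299.868 = 0.6491.

0.6491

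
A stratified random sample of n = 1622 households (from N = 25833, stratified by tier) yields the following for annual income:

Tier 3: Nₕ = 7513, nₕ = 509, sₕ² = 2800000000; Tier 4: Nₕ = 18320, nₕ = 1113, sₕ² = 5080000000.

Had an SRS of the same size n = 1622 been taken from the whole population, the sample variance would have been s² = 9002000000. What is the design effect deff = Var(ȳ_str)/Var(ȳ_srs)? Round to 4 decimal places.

0.4979

Var(ȳ_str) = Σ Wₕ²(1−fₕ)sₕ²/nₕ with Wₕ = Nₕ/25833:
  Tier 3: (7513/25833)²·(1−509/7513)·2800000000/509 = 433760.59
  Tier 4: (18320/25833)²·(1−1113/18320)·5080000000/1113 = 2.1560036 × 10^6
  → Var(ȳ_str) = 2.5897642 × 10^6.
Var(ȳ_srs) = (1 − 1622/25833)·9002000000/1622 = 5.2014693 × 10^6.
deff = (2.5897642 × 10^6) / (5.2014693 × 10^6) = 0.4979.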